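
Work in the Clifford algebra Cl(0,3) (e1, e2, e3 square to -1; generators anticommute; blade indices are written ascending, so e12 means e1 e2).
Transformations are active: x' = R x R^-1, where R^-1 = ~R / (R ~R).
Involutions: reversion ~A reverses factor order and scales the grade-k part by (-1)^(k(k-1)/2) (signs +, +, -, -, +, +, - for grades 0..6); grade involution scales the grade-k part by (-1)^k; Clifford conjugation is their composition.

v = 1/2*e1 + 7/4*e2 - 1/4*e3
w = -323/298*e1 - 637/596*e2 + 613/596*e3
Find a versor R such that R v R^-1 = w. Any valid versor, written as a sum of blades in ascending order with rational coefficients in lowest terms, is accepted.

Sketch: the shared square -27/8 makes R = v + w = -87/149*e1 + 203/298*e2 + 116/149*e3 the natural versor; its sandwich fixes that direction, negates (v - w)/2, and sends v to w.
Answer: -87/149*e1 + 203/298*e2 + 116/149*e3


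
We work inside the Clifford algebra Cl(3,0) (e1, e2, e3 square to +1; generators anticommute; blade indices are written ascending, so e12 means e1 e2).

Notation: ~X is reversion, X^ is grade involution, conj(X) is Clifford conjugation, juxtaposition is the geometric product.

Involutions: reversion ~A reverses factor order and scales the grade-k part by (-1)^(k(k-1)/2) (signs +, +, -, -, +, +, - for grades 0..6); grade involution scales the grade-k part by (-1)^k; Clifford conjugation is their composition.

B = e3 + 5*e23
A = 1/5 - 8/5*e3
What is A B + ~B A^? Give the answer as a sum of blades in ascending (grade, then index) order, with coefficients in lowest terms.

first term: -8/5 + 8*e2 + 1/5*e3 + e23
second term: 8/5 - 8*e2 + 1/5*e3 - e23
Answer: 2/5*e3


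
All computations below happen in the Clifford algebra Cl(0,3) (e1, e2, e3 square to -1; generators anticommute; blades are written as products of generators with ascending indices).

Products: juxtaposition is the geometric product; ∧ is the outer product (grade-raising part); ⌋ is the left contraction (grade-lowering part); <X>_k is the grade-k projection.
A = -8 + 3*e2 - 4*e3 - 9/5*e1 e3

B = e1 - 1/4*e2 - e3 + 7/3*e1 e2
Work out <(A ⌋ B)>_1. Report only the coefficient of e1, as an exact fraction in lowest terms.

step 1: -13/4 - e1 + 2*e2 + 8*e3 - 56/3*e1 e2
step 2: -e1 + 2*e2 + 8*e3
Answer: -1


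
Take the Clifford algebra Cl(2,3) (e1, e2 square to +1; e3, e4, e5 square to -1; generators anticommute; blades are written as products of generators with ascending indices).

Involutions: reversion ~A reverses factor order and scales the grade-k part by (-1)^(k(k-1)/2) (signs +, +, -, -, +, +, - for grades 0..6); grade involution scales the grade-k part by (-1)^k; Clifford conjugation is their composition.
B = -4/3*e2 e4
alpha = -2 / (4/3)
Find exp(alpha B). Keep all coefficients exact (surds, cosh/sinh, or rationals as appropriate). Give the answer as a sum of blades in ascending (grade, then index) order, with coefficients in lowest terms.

B^2 = (-4/3)^2*(e2 e4)^2 = 16/9*(+1) = 16/9 (a basis 2-blade squares to minus the product of its generators' squares).
B^2 = 16/9 — the positive square puts this in the hyperbolic regime; l = 4/3, alpha*l = -2, so exp(alpha B) = cosh(-2) + (sinh(-2)/(4/3))*B = cosh(2) + (-3*sinh(2)/4)*B.
Answer: cosh(2) + sinh(2)*e2 e4


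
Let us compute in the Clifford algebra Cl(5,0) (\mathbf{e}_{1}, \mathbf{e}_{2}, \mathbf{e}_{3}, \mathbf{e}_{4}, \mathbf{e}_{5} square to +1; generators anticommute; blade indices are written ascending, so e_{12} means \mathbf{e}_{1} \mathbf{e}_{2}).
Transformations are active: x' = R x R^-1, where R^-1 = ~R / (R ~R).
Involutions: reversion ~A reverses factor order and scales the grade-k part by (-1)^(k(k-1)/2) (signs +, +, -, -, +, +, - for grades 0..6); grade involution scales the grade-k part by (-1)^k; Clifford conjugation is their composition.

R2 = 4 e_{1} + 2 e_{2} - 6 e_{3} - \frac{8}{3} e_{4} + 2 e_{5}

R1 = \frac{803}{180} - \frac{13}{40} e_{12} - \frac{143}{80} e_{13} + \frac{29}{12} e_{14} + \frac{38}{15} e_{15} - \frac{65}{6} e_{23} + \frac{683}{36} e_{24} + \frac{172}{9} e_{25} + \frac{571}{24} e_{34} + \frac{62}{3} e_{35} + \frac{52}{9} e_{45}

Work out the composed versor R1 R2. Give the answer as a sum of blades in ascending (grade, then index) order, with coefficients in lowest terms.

Distribute over the terms of R2 (each basis-blade product reordered to ascending indices, repeated generators contracted through their squares):
R1 (4 e_{1}) = \frac{803}{45} e_{1} + \frac{13}{10} e_{2} + \frac{143}{20} e_{3} - \frac{29}{3} e_{4} - \frac{152}{15} e_{5} - \frac{130}{3} e_{123} + \frac{683}{9} e_{124} + \frac{688}{9} e_{125} + \frac{571}{6} e_{134} + \frac{248}{3} e_{135} + \frac{208}{9} e_{145}
R1 (2 e_{2}) = -\frac{13}{20} e_{1} + \frac{803}{90} e_{2} + \frac{65}{3} e_{3} - \frac{683}{18} e_{4} - \frac{344}{9} e_{5} + \frac{143}{40} e_{123} - \frac{29}{6} e_{124} - \frac{76}{15} e_{125} + \frac{571}{12} e_{234} + \frac{124}{3} e_{235} + \frac{104}{9} e_{245}
R1 (-6 e_{3}) = \frac{429}{40} e_{1} + 65 e_{2} - \frac{803}{30} e_{3} + \frac{571}{4} e_{4} + 124 e_{5} + \frac{39}{20} e_{123} + \frac{29}{2} e_{134} + \frac{76}{5} e_{135} + \frac{683}{6} e_{234} + \frac{344}{3} e_{235} - \frac{104}{3} e_{345}
R1 (-\frac{8}{3} e_{4}) = -\frac{58}{9} e_{1} - \frac{1366}{27} e_{2} - \frac{571}{9} e_{3} - \frac{1606}{135} e_{4} + \frac{416}{27} e_{5} + \frac{13}{15} e_{124} + \frac{143}{30} e_{134} + \frac{304}{45} e_{145} + \frac{260}{9} e_{234} + \frac{1376}{27} e_{245} + \frac{496}{9} e_{345}
R1 (2 e_{5}) = \frac{76}{15} e_{1} + \frac{344}{9} e_{2} + \frac{124}{3} e_{3} + \frac{104}{9} e_{4} + \frac{803}{90} e_{5} - \frac{13}{20} e_{125} - \frac{143}{40} e_{135} + \frac{29}{6} e_{145} - \frac{65}{3} e_{235} + \frac{683}{18} e_{245} + \frac{571}{12} e_{345}
Summing the partial products and collecting blades:
Answer: \frac{637}{24} e_{1} + \frac{1697}{27} e_{2} - \frac{3611}{180} e_{3} + \frac{51191}{540} e_{4} + \frac{26993}{270} e_{5} - \frac{4537}{120} e_{123} + \frac{6473}{90} e_{124} + \frac{12731}{180} e_{125} + \frac{3433}{30} e_{134} + \frac{2263}{24} e_{135} + \frac{347}{10} e_{145} + \frac{6851}{36} e_{234} + \frac{403}{3} e_{235} + \frac{5425}{54} e_{245} + \frac{2449}{36} e_{345}


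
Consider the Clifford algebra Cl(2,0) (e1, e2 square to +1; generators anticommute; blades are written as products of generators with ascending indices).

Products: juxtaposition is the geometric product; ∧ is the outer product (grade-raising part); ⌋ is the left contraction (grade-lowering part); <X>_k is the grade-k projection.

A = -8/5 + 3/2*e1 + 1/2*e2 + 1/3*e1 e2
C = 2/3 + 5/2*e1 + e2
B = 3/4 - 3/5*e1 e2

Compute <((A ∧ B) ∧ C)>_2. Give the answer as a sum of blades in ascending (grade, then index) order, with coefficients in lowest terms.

step 1: -6/5 + 9/8*e1 + 3/8*e2 + 121/100*e1 e2
step 2: -4/5 - 9/4*e1 - 19/20*e2 + 1193/1200*e1 e2
step 3: 1193/1200*e1 e2
Answer: 1193/1200*e1 e2


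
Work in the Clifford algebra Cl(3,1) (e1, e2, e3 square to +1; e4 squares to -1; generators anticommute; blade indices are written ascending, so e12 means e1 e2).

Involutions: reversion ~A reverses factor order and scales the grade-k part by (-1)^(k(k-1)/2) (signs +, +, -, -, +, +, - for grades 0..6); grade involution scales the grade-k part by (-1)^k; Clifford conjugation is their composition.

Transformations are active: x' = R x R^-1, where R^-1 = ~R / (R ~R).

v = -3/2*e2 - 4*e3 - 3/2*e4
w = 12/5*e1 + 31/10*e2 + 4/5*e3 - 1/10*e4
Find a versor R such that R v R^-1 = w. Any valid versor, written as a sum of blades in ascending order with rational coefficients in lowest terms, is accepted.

A norm check does it: q(v) = q(w) = 16, hence R = v + w = 12/5*e1 + 8/5*e2 - 16/5*e3 - 8/5*e4 realises the map — parallel part kept, (v - w)/2 negated, v carried to w.
Answer: 12/5*e1 + 8/5*e2 - 16/5*e3 - 8/5*e4


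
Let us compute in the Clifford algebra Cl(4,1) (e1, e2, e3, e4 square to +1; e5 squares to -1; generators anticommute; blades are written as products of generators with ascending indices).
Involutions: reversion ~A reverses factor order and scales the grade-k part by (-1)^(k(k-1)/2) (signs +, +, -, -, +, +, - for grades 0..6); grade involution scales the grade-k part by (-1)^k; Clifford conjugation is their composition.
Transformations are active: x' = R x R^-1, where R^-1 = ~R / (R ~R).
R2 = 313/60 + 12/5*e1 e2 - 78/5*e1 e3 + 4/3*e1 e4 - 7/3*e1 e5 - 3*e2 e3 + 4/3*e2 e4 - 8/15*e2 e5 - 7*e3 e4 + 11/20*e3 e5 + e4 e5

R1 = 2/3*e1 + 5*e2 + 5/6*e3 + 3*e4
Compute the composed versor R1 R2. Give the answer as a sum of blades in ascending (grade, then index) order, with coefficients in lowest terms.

Distribute over the terms of R1 (each basis-blade product reordered to ascending indices, repeated generators contracted through their squares):
(2/3*e1) R2 = 313/90*e1 + 8/5*e2 - 52/5*e3 + 8/9*e4 - 14/9*e5 - 2*e1 e2 e3 + 8/9*e1 e2 e4 - 16/45*e1 e2 e5 - 14/3*e1 e3 e4 + 11/30*e1 e3 e5 + 2/3*e1 e4 e5
(5*e2) R2 = -12*e1 + 313/12*e2 - 15*e3 + 20/3*e4 - 8/3*e5 + 78*e1 e2 e3 - 20/3*e1 e2 e4 + 35/3*e1 e2 e5 - 35*e2 e3 e4 + 11/4*e2 e3 e5 + 5*e2 e4 e5
(5/6*e3) R2 = 13*e1 + 5/2*e2 + 313/72*e3 - 35/6*e4 + 11/24*e5 + 2*e1 e2 e3 - 10/9*e1 e3 e4 + 35/18*e1 e3 e5 - 10/9*e2 e3 e4 + 4/9*e2 e3 e5 + 5/6*e3 e4 e5
(3*e4) R2 = -4*e1 - 4*e2 + 21*e3 + 313/20*e4 + 3*e5 + 36/5*e1 e2 e4 - 234/5*e1 e3 e4 + 7*e1 e4 e5 - 9*e2 e3 e4 + 8/5*e2 e4 e5 - 33/20*e3 e4 e5
Summing the partial products and collecting blades:
Answer: 43/90*e1 + 1571/60*e2 - 19/360*e3 + 3127/180*e4 - 55/72*e5 + 78*e1 e2 e3 + 64/45*e1 e2 e4 + 509/45*e1 e2 e5 - 2366/45*e1 e3 e4 + 104/45*e1 e3 e5 + 23/3*e1 e4 e5 - 406/9*e2 e3 e4 + 115/36*e2 e3 e5 + 33/5*e2 e4 e5 - 49/60*e3 e4 e5


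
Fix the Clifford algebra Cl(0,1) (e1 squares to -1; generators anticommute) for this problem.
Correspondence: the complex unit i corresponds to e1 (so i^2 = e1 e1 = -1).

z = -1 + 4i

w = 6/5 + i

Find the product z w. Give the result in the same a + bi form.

In blades: z = -1 + 4*e1, w = 6/5 + e1.
Distribute z over w term by term (generator squares from the signature, products reordered to ascending indices): (-1)*w = -6/5 - e1; (4*e1)*w = -4 + 24/5*e1.
Sum: -26/5 + 19/5*e1; translating back through the correspondence:
Answer: -26/5 + 19/5*i


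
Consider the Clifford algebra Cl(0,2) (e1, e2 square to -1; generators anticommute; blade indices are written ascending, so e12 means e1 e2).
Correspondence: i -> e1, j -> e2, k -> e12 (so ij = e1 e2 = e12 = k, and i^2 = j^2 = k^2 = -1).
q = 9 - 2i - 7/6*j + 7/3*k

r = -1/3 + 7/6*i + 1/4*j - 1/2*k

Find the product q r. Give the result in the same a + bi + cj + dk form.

In blades: q = 9 - 2*e1 - 7/6*e2 + 7/3*e12, r = -1/3 + 7/6*e1 + 1/4*e2 - 1/2*e12.
Distribute q over r term by term (generator squares from the signature, products reordered to ascending indices): (9)*r = -3 + 21/2*e1 + 9/4*e2 - 9/2*e12; (-2*e1)*r = 7/3 + 2/3*e1 - e2 - 1/2*e12; (-7/6*e2)*r = 7/24 + 7/12*e1 + 7/18*e2 + 49/36*e12; (7/3*e12)*r = 7/6 - 7/12*e1 + 49/18*e2 - 7/9*e12.
Sum: 19/24 + 67/6*e1 + 157/36*e2 - 53/12*e12; translating back through the correspondence:
Answer: 19/24 + 67/6*i + 157/36*j - 53/12*k


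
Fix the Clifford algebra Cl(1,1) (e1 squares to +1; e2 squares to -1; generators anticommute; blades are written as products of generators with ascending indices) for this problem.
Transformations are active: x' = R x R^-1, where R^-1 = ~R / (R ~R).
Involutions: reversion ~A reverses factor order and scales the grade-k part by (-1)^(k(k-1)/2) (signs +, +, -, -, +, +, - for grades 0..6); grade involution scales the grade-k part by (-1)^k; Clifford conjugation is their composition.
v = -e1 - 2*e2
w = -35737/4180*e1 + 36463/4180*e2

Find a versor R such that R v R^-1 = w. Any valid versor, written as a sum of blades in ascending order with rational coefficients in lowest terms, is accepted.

Take R = v + w = -39917/4180*e1 + 28103/4180*e2. Because q(v) = q(w) = -3, conjugation by R sends v exactly to w.
Answer: -39917/4180*e1 + 28103/4180*e2


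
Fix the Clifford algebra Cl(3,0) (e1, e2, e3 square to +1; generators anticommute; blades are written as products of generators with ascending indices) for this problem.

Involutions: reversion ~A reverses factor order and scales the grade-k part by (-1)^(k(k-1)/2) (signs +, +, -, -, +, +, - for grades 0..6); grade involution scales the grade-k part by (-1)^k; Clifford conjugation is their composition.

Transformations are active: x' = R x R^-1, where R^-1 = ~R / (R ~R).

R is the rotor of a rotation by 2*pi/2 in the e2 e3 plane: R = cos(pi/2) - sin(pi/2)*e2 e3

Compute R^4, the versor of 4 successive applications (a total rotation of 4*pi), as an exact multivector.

The rotor phase is half the rotation angle and phases add under composition, so 4 steps in the e2 e3 plane accumulate phase 4*(pi/2) = 2*pi: R^4 = cos(2*pi) - sin(2*pi)*e2 e3.
cos(2*pi) = 1 and sin(2*pi) = 0, so R^4 = 1. The total rotation 4*pi is 2 full turns, so every vector returns to itself, yet the rotor is +1, back on the identity sheet (an even number of 2*pi turns).
Answer: 1


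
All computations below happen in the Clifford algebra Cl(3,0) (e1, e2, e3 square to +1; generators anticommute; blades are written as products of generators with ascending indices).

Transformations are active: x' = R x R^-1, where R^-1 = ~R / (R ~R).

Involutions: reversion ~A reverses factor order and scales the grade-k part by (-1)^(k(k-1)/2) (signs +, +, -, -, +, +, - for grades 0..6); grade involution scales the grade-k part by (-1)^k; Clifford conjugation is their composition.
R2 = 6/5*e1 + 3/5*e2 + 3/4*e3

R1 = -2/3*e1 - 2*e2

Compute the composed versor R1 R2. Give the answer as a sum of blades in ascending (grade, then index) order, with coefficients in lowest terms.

Distribute over the terms of R1 (each basis-blade product reordered to ascending indices, repeated generators contracted through their squares):
(-2/3*e1) R2 = -4/5 - 2/5*e1 e2 - 1/2*e1 e3
(-2*e2) R2 = -6/5 + 12/5*e1 e2 - 3/2*e2 e3
Summing the partial products and collecting blades:
Answer: -2 + 2*e1 e2 - 1/2*e1 e3 - 3/2*e2 e3


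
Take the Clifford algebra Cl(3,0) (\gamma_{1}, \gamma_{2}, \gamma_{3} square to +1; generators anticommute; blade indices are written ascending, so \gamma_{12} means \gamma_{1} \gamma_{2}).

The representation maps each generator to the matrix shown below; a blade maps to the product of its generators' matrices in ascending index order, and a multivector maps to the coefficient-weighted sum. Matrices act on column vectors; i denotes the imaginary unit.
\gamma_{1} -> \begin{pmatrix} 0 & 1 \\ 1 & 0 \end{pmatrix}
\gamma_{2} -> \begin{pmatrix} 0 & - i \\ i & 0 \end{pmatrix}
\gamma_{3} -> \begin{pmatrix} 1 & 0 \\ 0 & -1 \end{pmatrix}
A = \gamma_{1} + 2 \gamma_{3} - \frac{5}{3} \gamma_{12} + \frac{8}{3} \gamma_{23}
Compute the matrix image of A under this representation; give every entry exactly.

Bivector images (products of the table entries): rho(\gamma_{12}) = rho(\gamma_{1})rho(\gamma_{2}) = \begin{pmatrix} i & 0 \\ 0 & - i \end{pmatrix}; rho(\gamma_{23}) = rho(\gamma_{2})rho(\gamma_{3}) = \begin{pmatrix} 0 & i \\ i & 0 \end{pmatrix}.
M = (1)*rho(\gamma_{1}) + (2)*rho(\gamma_{3}) + (-\frac{5}{3})*rho(\gamma_{12}) + (\frac{8}{3})*rho(\gamma_{23}), summed entrywise:
Answer: \begin{pmatrix} 2 - \frac{5 i}{3} & 1 + \frac{8 i}{3} \\ 1 + \frac{8 i}{3} & -2 + \frac{5 i}{3} \end{pmatrix}


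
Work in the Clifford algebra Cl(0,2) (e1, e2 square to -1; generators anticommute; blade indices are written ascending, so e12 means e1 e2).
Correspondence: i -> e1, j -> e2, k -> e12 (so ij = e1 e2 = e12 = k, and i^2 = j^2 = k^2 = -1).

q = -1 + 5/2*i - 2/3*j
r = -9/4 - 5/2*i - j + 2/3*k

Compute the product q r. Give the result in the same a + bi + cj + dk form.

In blades: q = -1 + 5/2*e1 - 2/3*e2, r = -9/4 - 5/2*e1 - e2 + 2/3*e12.
Distribute q over r term by term (generator squares from the signature, products reordered to ascending indices): (-1)*r = 9/4 + 5/2*e1 + e2 - 2/3*e12; (5/2*e1)*r = 25/4 - 45/8*e1 - 5/3*e2 - 5/2*e12; (-2/3*e2)*r = -2/3 - 4/9*e1 + 3/2*e2 - 5/3*e12.
Sum: 47/6 - 257/72*e1 + 5/6*e2 - 29/6*e12; translating back through the correspondence:
Answer: 47/6 - 257/72*i + 5/6*j - 29/6*k


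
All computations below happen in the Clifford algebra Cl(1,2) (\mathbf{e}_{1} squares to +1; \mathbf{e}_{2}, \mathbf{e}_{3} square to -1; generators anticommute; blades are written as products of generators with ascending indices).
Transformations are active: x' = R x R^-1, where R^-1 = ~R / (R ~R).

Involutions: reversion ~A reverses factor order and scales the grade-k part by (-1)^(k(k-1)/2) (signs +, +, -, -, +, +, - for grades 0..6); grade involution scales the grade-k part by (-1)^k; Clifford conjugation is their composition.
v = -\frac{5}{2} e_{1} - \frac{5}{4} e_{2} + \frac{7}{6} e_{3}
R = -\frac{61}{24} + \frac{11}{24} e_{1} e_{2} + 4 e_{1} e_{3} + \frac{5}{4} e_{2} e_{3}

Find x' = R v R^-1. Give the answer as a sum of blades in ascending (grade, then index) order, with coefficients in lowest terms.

~R = -\frac{61}{24} - \frac{11}{24} e_{1} e_{2} - 4 e_{1} e_{3} - \frac{5}{4} e_{2} e_{3}, and R ~R = -\frac{131}{16}, so R^-1 = ~R / (-\frac{131}{16}).
R v = \frac{217}{96} e_{1} + \frac{275}{96} e_{2} + \frac{197}{36} e_{3} + \frac{347}{144} e_{1} e_{2} e_{3}
Answer: \frac{9959}{3144} e_{1} + \frac{2119}{3144} e_{2} + \frac{3931}{1572} e_{3}


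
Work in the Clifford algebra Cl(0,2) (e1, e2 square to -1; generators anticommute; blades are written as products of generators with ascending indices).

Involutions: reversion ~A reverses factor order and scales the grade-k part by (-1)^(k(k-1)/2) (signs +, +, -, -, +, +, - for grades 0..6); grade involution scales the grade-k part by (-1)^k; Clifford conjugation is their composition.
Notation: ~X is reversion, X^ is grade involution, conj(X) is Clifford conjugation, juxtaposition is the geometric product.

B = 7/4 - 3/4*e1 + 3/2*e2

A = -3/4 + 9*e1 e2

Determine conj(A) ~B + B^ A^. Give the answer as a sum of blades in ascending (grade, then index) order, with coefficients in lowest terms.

first term: -21/16 + 225/16*e1 + 45/8*e2 - 63/4*e1 e2
second term: -21/16 - 225/16*e1 - 45/8*e2 + 63/4*e1 e2
Answer: -21/8


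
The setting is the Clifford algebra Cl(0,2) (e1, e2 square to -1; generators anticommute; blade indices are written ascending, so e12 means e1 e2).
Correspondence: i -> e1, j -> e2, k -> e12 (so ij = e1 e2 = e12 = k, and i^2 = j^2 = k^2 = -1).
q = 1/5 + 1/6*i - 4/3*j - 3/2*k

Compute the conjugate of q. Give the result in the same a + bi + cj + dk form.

In blades: q = 1/5 + 1/6*e1 - 4/3*e2 - 3/2*e12.
Conjugation here is Clifford conjugation: the scalar is fixed and the grade-1 and grade-2 blades all flip sign, giving 1/5 - 1/6*e1 + 4/3*e2 + 3/2*e12; translating back:
Answer: 1/5 - 1/6*i + 4/3*j + 3/2*k


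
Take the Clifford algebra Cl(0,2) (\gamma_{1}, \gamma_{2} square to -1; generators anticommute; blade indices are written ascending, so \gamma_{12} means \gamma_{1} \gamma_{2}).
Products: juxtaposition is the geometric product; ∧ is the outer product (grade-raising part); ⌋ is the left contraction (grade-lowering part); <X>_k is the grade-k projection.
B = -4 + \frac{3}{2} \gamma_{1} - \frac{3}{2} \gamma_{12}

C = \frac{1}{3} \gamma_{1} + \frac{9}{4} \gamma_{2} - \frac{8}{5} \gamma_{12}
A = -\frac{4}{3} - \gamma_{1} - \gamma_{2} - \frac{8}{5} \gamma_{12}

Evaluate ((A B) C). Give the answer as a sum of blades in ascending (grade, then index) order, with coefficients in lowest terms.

step 1: \frac{133}{30} + \frac{7}{2} \gamma_{1} + \frac{1}{10} \gamma_{2} + \frac{99}{10} \gamma_{12}
step 2: \frac{8669}{600} - \frac{37723}{1800} \gamma_{1} + \frac{151}{8} \gamma_{2} + \frac{449}{600} \gamma_{12}
Answer: \frac{8669}{600} - \frac{37723}{1800} \gamma_{1} + \frac{151}{8} \gamma_{2} + \frac{449}{600} \gamma_{12}


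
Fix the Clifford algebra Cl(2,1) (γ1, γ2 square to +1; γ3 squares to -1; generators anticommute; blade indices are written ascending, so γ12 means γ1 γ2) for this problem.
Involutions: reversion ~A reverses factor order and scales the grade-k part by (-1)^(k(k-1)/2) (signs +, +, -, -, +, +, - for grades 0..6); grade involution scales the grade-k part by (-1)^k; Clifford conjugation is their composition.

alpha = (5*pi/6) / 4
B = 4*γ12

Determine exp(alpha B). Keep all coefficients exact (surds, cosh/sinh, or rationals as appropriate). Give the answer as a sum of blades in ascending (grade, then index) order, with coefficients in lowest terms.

B^2 = (4)^2*(γ12)^2 = 16*(-1) = -16 (a basis 2-blade squares to minus the product of its generators' squares).
B^2 = -16 — the series telescopes trigonometrically here: l = 4, alpha*l = 5*pi/6, so exp(alpha B) = cos(5*pi/6) + (sin(5*pi/6)/4)*B = -sqrt(3)/2 + (1/8)*B.
Answer: -sqrt(3)/2 + 1/2*γ12


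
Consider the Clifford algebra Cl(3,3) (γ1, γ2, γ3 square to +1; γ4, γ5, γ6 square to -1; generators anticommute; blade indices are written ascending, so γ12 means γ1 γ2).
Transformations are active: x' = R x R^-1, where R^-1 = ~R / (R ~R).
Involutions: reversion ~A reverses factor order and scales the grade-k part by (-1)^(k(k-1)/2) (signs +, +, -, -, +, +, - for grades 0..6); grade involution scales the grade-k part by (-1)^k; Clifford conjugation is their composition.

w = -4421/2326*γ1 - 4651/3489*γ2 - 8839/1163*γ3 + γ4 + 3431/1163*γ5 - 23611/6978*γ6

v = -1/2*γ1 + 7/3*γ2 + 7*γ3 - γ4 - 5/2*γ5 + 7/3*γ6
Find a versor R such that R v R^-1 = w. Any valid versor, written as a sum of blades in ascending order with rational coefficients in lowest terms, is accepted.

Sketch: the shared square 42 makes R = v + w = -2792/1163*γ1 + 3490/3489*γ2 - 698/1163*γ3 + 1047/2326*γ5 - 2443/2326*γ6 the natural versor; its sandwich fixes that direction, negates (v - w)/2, and sends v to w.
Answer: -2792/1163*γ1 + 3490/3489*γ2 - 698/1163*γ3 + 1047/2326*γ5 - 2443/2326*γ6


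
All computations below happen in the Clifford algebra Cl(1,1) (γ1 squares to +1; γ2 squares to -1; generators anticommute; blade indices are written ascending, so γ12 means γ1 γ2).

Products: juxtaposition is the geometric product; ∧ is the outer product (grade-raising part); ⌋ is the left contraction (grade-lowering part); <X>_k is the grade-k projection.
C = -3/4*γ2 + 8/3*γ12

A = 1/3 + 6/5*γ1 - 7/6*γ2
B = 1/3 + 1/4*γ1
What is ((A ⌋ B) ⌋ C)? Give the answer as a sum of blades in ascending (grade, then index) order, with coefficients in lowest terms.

step 1: 37/90 + 1/12*γ1
step 2: -31/360*γ2 + 148/135*γ12
Answer: -31/360*γ2 + 148/135*γ12


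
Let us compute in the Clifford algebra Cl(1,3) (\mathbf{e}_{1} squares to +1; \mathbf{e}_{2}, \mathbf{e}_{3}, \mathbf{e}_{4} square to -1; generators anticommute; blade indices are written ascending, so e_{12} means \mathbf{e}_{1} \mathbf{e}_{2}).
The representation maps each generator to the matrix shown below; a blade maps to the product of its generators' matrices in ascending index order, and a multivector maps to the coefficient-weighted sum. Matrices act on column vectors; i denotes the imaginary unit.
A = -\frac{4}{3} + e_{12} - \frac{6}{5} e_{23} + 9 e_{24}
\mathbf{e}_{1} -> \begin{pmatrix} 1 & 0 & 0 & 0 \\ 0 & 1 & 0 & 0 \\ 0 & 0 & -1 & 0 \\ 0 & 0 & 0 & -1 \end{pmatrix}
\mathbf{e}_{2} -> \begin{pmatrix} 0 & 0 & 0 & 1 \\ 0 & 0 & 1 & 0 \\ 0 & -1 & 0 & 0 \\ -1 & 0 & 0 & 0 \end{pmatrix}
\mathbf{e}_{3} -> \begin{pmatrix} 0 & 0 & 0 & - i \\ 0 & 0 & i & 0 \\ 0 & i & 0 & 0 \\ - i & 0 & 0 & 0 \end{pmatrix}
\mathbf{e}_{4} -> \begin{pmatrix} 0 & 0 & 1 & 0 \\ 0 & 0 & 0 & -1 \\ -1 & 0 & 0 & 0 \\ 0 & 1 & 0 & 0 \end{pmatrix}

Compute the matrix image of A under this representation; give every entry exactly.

Bivector images (products of the table entries): rho(e_{12}) = rho(\mathbf{e}_{1})rho(\mathbf{e}_{2}) = \begin{pmatrix} 0 & 0 & 0 & 1 \\ 0 & 0 & 1 & 0 \\ 0 & 1 & 0 & 0 \\ 1 & 0 & 0 & 0 \end{pmatrix}; rho(e_{23}) = rho(\mathbf{e}_{2})rho(\mathbf{e}_{3}) = \begin{pmatrix} - i & 0 & 0 & 0 \\ 0 & i & 0 & 0 \\ 0 & 0 & - i & 0 \\ 0 & 0 & 0 & i \end{pmatrix}; rho(e_{24}) = rho(\mathbf{e}_{2})rho(\mathbf{e}_{4}) = \begin{pmatrix} 0 & 1 & 0 & 0 \\ -1 & 0 & 0 & 0 \\ 0 & 0 & 0 & 1 \\ 0 & 0 & -1 & 0 \end{pmatrix}.
M = (-\frac{4}{3})*1 + (1)*rho(e_{12}) + (-\frac{6}{5})*rho(e_{23}) + (9)*rho(e_{24}), summed entrywise (1 is the identity matrix):
Answer: \begin{pmatrix} - \frac{4}{3} + \frac{6 i}{5} & 9 & 0 & 1 \\ -9 & - \frac{4}{3} - \frac{6 i}{5} & 1 & 0 \\ 0 & 1 & - \frac{4}{3} + \frac{6 i}{5} & 9 \\ 1 & 0 & -9 & - \frac{4}{3} - \frac{6 i}{5} \end{pmatrix}


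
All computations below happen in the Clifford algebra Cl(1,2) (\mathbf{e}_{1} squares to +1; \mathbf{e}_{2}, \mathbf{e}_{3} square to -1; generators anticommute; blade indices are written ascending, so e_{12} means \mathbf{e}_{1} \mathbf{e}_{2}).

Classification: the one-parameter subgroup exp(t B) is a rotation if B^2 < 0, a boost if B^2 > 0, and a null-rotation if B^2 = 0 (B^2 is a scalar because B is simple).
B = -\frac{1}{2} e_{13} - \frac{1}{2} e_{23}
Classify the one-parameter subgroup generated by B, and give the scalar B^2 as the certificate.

B^2 term by term: the squares give (-\frac{1}{2})^2*(e_{13})^2 + (-\frac{1}{2})^2*(e_{23})^2 = \frac{1}{4}*(+1) + \frac{1}{4}*(-1) = 0 (each basis 2-blade squares to minus the product of its generators' squares); cross terms between blades sharing an index anticommute and cancel. So B^2 = 0.
Answer: null-rotation, certificate B^2 = 0. Because 0 is invariant under every versor sandwich, the classification follows from its sign alone.


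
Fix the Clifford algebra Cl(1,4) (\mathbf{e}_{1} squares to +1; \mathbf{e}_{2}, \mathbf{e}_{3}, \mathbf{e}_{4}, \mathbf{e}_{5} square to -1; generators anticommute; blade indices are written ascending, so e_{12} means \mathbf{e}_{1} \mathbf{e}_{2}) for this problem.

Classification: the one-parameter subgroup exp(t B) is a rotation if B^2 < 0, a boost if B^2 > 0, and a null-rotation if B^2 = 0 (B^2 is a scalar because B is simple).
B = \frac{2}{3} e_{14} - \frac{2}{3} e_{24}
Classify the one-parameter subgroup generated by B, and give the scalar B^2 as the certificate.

B^2 term by term: the squares give (\frac{2}{3})^2*(e_{14})^2 + (-\frac{2}{3})^2*(e_{24})^2 = \frac{4}{9}*(+1) + \frac{4}{9}*(-1) = 0 (each basis 2-blade squares to minus the product of its generators' squares); cross terms between blades sharing an index anticommute and cancel. So B^2 = 0.
Answer: null-rotation, certificate B^2 = 0. One invariant decides it: the square 0 survives every conjugation, and its sign is exactly the classification.


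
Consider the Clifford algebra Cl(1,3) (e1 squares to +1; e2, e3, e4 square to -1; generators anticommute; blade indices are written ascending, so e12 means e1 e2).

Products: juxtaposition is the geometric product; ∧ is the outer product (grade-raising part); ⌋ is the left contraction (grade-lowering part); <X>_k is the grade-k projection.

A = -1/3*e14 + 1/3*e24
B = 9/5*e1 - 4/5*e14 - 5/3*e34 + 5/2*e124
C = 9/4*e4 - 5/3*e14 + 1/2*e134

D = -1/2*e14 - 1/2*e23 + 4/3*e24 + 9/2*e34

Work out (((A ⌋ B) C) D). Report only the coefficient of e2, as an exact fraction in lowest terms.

step 1: 4/15 - 5/6*e1 + 5/6*e2
step 2: 179/90*e4 - 167/72*e14 + 15/8*e24 - 5/12*e34 + 25/18*e124 + 2/15*e134 - 5/12*e1234
step 3: 77/144 - 1861/540*e1 + 1807/540*e2 + 541/60*e3 - 121/432*e12 - 1613/144*e13 - 5/24*e14 + 1325/144*e23 + 5/24*e24 + 15/16*e34 + 1093/180*e123 - 1/15*e124 + 25/36*e134 - 179/180*e234 + 167/144*e1234
Answer: 1807/540


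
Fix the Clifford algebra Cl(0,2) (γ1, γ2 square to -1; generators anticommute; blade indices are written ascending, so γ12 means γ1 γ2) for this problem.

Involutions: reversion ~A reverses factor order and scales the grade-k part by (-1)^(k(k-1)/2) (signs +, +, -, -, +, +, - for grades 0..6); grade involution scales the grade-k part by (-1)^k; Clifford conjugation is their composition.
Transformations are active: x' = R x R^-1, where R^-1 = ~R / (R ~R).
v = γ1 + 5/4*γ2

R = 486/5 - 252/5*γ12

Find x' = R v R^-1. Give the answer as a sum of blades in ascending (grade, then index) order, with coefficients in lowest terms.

~R = 486/5 + 252/5*γ12, and R ~R = 11988, so R^-1 = ~R / (11988).
R v = 801/5*γ1 + 711/10*γ2
Answer: 1478/925*γ1 - 359/3700*γ2


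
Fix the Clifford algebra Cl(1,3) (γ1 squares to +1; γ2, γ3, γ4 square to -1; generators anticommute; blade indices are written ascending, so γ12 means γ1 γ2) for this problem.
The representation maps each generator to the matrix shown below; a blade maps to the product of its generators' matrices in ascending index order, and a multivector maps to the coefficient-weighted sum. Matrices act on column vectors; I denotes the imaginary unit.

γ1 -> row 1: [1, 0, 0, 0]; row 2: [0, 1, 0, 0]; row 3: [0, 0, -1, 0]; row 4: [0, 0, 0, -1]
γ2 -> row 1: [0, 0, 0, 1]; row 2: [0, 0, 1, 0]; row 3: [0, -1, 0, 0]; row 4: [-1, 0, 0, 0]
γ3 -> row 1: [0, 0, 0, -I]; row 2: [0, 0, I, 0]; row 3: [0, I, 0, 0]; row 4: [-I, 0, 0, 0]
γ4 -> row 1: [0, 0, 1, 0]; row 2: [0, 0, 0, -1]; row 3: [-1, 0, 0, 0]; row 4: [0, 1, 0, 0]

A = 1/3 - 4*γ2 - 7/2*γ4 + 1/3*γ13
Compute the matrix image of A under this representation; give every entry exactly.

Bivector images (products of the table entries): rho(γ13) = rho(γ1)rho(γ3) = row 1: [0, 0, 0, -I]; row 2: [0, 0, I, 0]; row 3: [0, -I, 0, 0]; row 4: [I, 0, 0, 0].
M = (1/3)*1 + (-4)*rho(γ2) + (-7/2)*rho(γ4) + (1/3)*rho(γ13), summed entrywise (1 is the identity matrix):
Answer: row 1: [1/3, 0, -7/2, -4 - I/3]; row 2: [0, 1/3, -4 + I/3, 7/2]; row 3: [7/2, 4 - I/3, 1/3, 0]; row 4: [4 + I/3, -7/2, 0, 1/3]


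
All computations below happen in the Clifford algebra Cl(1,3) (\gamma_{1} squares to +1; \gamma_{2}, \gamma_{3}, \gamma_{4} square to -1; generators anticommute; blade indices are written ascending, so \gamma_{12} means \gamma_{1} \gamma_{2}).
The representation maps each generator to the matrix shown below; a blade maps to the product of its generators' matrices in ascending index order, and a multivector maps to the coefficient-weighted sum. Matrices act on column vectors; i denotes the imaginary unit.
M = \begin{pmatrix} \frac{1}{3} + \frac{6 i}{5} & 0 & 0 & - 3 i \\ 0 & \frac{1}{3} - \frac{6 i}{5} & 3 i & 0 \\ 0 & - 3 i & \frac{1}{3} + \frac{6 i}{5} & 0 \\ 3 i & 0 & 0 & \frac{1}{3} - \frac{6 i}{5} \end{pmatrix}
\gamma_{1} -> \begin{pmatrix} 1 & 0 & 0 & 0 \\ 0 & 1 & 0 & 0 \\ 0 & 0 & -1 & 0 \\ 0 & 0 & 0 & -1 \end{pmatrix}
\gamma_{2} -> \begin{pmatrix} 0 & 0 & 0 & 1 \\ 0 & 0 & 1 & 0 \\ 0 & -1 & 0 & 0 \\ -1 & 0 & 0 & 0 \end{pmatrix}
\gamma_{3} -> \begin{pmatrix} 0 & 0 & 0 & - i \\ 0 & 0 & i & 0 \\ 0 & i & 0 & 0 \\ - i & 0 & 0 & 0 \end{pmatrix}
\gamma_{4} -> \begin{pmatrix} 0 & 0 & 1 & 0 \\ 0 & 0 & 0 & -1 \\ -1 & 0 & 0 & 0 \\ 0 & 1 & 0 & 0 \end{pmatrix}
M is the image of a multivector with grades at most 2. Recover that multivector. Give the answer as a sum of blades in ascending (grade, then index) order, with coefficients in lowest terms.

Method: the blade images are trace-orthogonal — tr(rho(e_A) rho(e_B)^-1) = 4 if A = B and 0 otherwise — and rho(e_A)^-1 = (e_A)^2 * rho(e_A) with (e_A)^2 = +1 or -1, so the coefficient of e_A in the preimage is (e_A)^2 * tr(M rho(e_A))/4.
Nonzero projections over blades of grade <= 2: 1: (1)^2 = +1, tr(M 1) = \frac{4}{3}, coefficient \frac{1}{3}; \gamma_{13}: (\gamma_{13})^2 = +1, tr(M rho(\gamma_{13})) = 12, coefficient 3; \gamma_{23}: (\gamma_{23})^2 = -1, tr(M rho(\gamma_{23})) = \frac{24}{5}, coefficient -\frac{6}{5}. Every other blade of grade <= 2 projects to 0.
Answer: \frac{1}{3} + 3 \gamma_{13} - \frac{6}{5} \gamma_{23}


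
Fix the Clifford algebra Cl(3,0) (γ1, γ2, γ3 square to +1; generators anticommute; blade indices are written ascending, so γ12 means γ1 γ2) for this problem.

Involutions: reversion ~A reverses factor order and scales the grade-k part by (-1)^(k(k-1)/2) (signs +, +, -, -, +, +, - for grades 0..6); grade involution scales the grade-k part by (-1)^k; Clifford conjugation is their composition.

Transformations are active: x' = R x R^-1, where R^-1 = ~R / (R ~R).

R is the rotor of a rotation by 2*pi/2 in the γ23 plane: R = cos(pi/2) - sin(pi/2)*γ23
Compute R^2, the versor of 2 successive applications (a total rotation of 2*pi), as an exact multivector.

Half-angle bookkeeping: 2 applications in γ23 add up to rotor phase 2*pi/2 = pi, so R^2 = cos(pi) - sin(pi)*γ23.
cos(pi) = -1 and sin(pi) = 0, so R^2 = -1. The total rotation 2*pi is 1 full turn, so every vector returns to itself, yet the rotor is -1, on the OTHER sheet of the double cover (an odd number of 2*pi turns).
Answer: -1


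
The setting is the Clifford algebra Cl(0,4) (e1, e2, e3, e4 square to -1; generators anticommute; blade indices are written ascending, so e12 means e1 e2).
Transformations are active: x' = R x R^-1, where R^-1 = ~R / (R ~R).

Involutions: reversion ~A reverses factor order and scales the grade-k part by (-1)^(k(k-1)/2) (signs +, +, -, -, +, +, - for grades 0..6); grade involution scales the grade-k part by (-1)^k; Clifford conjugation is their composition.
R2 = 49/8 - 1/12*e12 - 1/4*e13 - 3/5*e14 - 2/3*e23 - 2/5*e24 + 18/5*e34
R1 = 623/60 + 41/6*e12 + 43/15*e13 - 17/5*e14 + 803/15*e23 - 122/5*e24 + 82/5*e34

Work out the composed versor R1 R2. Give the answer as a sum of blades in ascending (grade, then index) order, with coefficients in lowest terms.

Distribute over the grade parts of R1 (each basis-blade product reordered to ascending indices, repeated generators contracted through their squares):
<R1>_0 (= 623/60) R2 = 30527/480 - 623/720*e12 - 623/240*e13 - 623/100*e14 - 623/90*e23 - 623/150*e24 + 1869/50*e34
<R1>_2 (= 41/6*e12 + 43/15*e13 - 17/5*e14 + 803/15*e23 - 122/5*e24 + 82/5*e34) R2 = -6773/200 + 144167/3600*e12 + 5491/360*e13 - 18287/600*e14 + 55157/225*e23 - 53623/150*e24 + 301/5*e34 - 868/75*e1234
Summing the partial products and collecting blades:
Answer: 71359/2400 + 35263/900*e12 + 9113/720*e13 - 881/24*e14 + 11911/50*e23 - 9041/25*e24 + 4879/50*e34 - 868/75*e1234


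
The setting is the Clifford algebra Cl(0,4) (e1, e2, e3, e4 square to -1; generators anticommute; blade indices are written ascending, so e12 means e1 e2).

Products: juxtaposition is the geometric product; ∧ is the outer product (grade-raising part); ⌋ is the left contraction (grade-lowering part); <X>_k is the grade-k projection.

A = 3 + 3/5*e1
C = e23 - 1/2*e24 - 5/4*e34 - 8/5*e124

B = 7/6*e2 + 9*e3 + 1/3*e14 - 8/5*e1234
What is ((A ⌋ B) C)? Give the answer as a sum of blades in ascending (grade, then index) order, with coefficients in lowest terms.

step 1: 7/2*e2 + 27*e3 - 1/5*e4 + e14 + 24/25*e234 - 24/5*e1234
step 2: 267/10*e2 + 79/20*e3 + 1727/50*e4 - 341/50*e12 + 1343/500*e13 - 4/5*e14 + 357/40*e234 - 211/5*e1234
Answer: 267/10*e2 + 79/20*e3 + 1727/50*e4 - 341/50*e12 + 1343/500*e13 - 4/5*e14 + 357/40*e234 - 211/5*e1234


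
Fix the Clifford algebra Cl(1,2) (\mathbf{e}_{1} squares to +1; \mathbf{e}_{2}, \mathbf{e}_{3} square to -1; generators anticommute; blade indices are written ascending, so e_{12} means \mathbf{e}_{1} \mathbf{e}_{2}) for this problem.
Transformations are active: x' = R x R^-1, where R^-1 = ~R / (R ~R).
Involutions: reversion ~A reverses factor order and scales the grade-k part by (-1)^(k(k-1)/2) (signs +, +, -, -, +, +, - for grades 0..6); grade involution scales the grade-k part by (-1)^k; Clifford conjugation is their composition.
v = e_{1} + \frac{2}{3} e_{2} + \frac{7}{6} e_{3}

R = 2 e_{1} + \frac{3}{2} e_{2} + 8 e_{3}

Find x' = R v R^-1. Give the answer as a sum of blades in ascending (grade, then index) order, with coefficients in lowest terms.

~R = 2 e_{1} + \frac{3}{2} e_{2} + 8 e_{3}, and R ~R = -\frac{249}{4}, so R^-1 = ~R / (-\frac{249}{4}).
R v = -\frac{25}{3} - \frac{1}{6} e_{12} - \frac{17}{3} e_{13} - \frac{43}{12} e_{23}
Answer: -\frac{347}{747} e_{1} - \frac{22}{83} e_{2} + \frac{1457}{1494} e_{3}


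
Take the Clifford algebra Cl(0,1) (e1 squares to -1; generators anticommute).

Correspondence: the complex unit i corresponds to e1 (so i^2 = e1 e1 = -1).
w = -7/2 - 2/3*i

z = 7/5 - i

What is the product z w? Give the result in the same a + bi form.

In blades: z = 7/5 - e1, w = -7/2 - 2/3*e1.
Distribute z over w term by term (generator squares from the signature, products reordered to ascending indices): (7/5)*w = -49/10 - 14/15*e1; (-e1)*w = -2/3 + 7/2*e1.
Sum: -167/30 + 77/30*e1; translating back through the correspondence:
Answer: -167/30 + 77/30*i


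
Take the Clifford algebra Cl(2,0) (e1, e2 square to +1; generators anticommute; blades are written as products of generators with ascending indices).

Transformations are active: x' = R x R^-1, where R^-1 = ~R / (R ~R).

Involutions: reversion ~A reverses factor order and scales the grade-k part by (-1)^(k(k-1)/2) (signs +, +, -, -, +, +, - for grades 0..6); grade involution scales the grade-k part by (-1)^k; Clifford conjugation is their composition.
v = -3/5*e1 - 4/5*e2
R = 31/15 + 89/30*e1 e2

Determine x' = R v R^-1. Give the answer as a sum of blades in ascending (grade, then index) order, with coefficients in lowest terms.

~R = 31/15 - 89/30*e1 e2, and R ~R = 2353/180, so R^-1 = ~R / (2353/180).
R v = -271/75*e1 + 19/150*e2
Answer: -31913/58825*e1 + 49416/58825*e2


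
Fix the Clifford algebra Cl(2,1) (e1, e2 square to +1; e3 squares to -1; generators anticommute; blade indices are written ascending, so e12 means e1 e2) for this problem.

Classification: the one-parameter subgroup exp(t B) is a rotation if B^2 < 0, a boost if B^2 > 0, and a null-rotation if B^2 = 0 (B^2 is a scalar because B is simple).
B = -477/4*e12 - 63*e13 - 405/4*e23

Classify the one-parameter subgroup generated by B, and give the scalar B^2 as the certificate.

B^2 term by term: the squares give (-477/4)^2*(e12)^2 + (-63)^2*(e13)^2 + (-405/4)^2*(e23)^2 = 227529/16*(-1) + 3969*(+1) + 164025/16*(+1) = 0 (each basis 2-blade squares to minus the product of its generators' squares); cross terms between blades sharing an index anticommute and cancel. So B^2 = 0.
Answer: null-rotation, certificate B^2 = 0. Because 0 is invariant under every versor sandwich, the classification follows from its sign alone.


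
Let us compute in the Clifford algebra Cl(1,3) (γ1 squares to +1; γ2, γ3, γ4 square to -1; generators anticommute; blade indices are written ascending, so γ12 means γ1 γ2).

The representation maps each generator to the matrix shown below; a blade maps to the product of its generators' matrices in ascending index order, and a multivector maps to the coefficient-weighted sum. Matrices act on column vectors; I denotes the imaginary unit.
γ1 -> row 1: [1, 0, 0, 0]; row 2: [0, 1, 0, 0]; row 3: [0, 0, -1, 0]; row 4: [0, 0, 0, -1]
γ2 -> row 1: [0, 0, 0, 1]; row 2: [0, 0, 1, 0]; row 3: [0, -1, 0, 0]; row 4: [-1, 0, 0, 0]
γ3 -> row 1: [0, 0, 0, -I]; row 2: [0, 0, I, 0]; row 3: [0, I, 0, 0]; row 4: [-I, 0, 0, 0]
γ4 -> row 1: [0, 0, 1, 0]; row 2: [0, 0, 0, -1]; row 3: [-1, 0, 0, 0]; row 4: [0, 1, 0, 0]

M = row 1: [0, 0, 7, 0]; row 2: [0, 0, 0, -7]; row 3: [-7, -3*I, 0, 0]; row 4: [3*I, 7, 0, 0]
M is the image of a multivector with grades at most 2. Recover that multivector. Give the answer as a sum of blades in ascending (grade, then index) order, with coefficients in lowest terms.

Method: the blade images are trace-orthogonal — tr(rho(e_A) rho(e_B)^-1) = 4 if A = B and 0 otherwise — and rho(e_A)^-1 = (e_A)^2 * rho(e_A) with (e_A)^2 = +1 or -1, so the coefficient of e_A in the preimage is (e_A)^2 * tr(M rho(e_A))/4.
Nonzero projections over blades of grade <= 2: γ3: (γ3)^2 = -1, tr(M rho(γ3)) = 6, coefficient -3/2; γ4: (γ4)^2 = -1, tr(M rho(γ4)) = -28, coefficient 7; γ13: (γ13)^2 = +1, tr(M rho(γ13)) = 6, coefficient 3/2. Every other blade of grade <= 2 projects to 0.
Answer: -3/2*γ3 + 7*γ4 + 3/2*γ13


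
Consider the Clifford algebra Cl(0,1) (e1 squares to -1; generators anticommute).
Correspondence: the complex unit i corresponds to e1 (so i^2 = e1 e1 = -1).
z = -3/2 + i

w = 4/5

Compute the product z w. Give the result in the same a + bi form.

In blades: z = -3/2 + e1, w = 4/5.
Distribute z over w term by term (generator squares from the signature, products reordered to ascending indices): (-3/2)*w = -6/5; (e1)*w = 4/5*e1.
Sum: -6/5 + 4/5*e1; translating back through the correspondence:
Answer: -6/5 + 4/5*i
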